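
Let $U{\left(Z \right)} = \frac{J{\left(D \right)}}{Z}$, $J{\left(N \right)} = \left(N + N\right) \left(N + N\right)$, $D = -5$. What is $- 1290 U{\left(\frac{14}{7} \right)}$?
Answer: $-64500$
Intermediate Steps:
$J{\left(N \right)} = 4 N^{2}$ ($J{\left(N \right)} = 2 N 2 N = 4 N^{2}$)
$U{\left(Z \right)} = \frac{100}{Z}$ ($U{\left(Z \right)} = \frac{4 \left(-5\right)^{2}}{Z} = \frac{4 \cdot 25}{Z} = \frac{100}{Z}$)
$- 1290 U{\left(\frac{14}{7} \right)} = - 1290 \frac{100}{14 \cdot \frac{1}{7}} = - 1290 \cdot \frac{100}{2} = - 1290 \cdot 100 \cdot \frac{1}{2} = \left(-1290\right) 50 = -64500$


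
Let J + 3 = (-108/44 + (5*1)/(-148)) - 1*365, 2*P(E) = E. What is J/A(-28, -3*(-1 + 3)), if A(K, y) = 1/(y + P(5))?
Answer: 4222085/3256 ≈ 1296.7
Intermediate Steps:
P(E) = E/2
A(K, y) = 1/(5/2 + y) (A(K, y) = 1/(y + (1/2)*5) = 1/(y + 5/2) = 1/(5/2 + y))
J = -603155/1628 (J = -3 + ((-108/44 + (5*1)/(-148)) - 1*365) = -3 + ((-108*1/44 + 5*(-1/148)) - 365) = -3 + ((-27/11 - 5/148) - 365) = -3 + (-4051/1628 - 365) = -3 - 598271/1628 = -603155/1628 ≈ -370.49)
J/A(-28, -3*(-1 + 3)) = -603155/(1628*(2/(5 + 2*(-3*(-1 + 3))))) = -603155/(1628*(2/(5 + 2*(-3*2)))) = -603155/(1628*(2/(5 + 2*(-6)))) = -603155/(1628*(2/(5 - 12))) = -603155/(1628*(2/(-7))) = -603155/(1628*(2*(-1/7))) = -603155/(1628*(-2/7)) = -603155/1628*(-7/2) = 4222085/3256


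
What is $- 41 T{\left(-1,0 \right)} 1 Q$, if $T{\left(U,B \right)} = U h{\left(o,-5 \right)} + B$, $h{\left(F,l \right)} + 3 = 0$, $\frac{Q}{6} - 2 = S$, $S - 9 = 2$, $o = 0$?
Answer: $-9594$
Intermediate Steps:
$S = 11$ ($S = 9 + 2 = 11$)
$Q = 78$ ($Q = 12 + 6 \cdot 11 = 12 + 66 = 78$)
$h{\left(F,l \right)} = -3$ ($h{\left(F,l \right)} = -3 + 0 = -3$)
$T{\left(U,B \right)} = B - 3 U$ ($T{\left(U,B \right)} = U \left(-3\right) + B = - 3 U + B = B - 3 U$)
$- 41 T{\left(-1,0 \right)} 1 Q = - 41 \left(0 - -3\right) 1 \cdot 78 = - 41 \left(0 + 3\right) 78 = \left(-41\right) 3 \cdot 78 = \left(-123\right) 78 = -9594$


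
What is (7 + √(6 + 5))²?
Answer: (7 + √11)² ≈ 106.43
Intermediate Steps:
(7 + √(6 + 5))² = (7 + √11)²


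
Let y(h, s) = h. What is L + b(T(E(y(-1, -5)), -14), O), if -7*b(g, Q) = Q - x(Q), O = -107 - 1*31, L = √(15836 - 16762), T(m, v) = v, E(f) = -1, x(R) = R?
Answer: I*√926 ≈ 30.43*I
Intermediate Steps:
L = I*√926 (L = √(-926) = I*√926 ≈ 30.43*I)
O = -138 (O = -107 - 31 = -138)
b(g, Q) = 0 (b(g, Q) = -(Q - Q)/7 = -⅐*0 = 0)
L + b(T(E(y(-1, -5)), -14), O) = I*√926 + 0 = I*√926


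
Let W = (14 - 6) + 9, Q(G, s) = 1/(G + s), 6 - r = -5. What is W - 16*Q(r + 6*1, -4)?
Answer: 205/13 ≈ 15.769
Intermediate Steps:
r = 11 (r = 6 - 1*(-5) = 6 + 5 = 11)
W = 17 (W = 8 + 9 = 17)
W - 16*Q(r + 6*1, -4) = 17 - 16/((11 + 6*1) - 4) = 17 - 16/((11 + 6) - 4) = 17 - 16/(17 - 4) = 17 - 16/13 = 205/13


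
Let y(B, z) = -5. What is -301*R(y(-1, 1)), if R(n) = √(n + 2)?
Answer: -301*I*√3 ≈ -521.35*I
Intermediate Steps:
R(n) = √(2 + n)
-301*R(y(-1, 1)) = -301*√(2 - 5) = -301*I*√3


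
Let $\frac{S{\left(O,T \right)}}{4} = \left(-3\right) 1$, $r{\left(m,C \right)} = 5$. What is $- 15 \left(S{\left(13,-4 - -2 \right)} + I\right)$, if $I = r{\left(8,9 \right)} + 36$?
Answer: $-435$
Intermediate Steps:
$I = 41$ ($I = 5 + 36 = 41$)
$S{\left(O,T \right)} = -12$ ($S{\left(O,T \right)} = 4 \left(\left(-3\right) 1\right) = 4 \left(-3\right) = -12$)
$- 15 \left(S{\left(13,-4 - -2 \right)} + I\right) = - 15 \left(-12 + 41\right) = \left(-15\right) 29 = -435$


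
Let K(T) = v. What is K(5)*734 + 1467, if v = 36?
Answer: 27891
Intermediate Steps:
K(T) = 36
K(5)*734 + 1467 = 36*734 + 1467 = 26424 + 1467 = 27891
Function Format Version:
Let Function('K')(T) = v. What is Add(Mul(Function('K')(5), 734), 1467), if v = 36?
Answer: 27891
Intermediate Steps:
Function('K')(T) = 36
Add(Mul(Function('K')(5), 734), 1467) = Add(Mul(36, 734), 1467) = Add(26424, 1467) = 27891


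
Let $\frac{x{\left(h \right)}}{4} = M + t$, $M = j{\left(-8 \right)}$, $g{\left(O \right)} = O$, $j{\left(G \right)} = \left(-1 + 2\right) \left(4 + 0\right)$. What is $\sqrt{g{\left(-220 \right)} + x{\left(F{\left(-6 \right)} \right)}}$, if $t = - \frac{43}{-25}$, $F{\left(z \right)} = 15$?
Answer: $\frac{8 i \sqrt{77}}{5} \approx 14.04 i$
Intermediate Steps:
$j{\left(G \right)} = 4$ ($j{\left(G \right)} = 1 \cdot 4 = 4$)
$t = \frac{43}{25}$ ($t = \left(-43\right) \left(- \frac{1}{25}\right) = \frac{43}{25} \approx 1.72$)
$M = 4$
$x{\left(h \right)} = \frac{572}{25}$ ($x{\left(h \right)} = 4 \left(4 + \frac{43}{25}\right) = 4 \cdot \frac{143}{25} = \frac{572}{25}$)
$\sqrt{g{\left(-220 \right)} + x{\left(F{\left(-6 \right)} \right)}} = \sqrt{-220 + \frac{572}{25}} = \sqrt{- \frac{4928}{25}} = \frac{8 i \sqrt{77}}{5}$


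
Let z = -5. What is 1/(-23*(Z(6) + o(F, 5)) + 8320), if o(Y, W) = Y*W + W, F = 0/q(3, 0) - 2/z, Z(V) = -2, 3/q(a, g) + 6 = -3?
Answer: 1/8205 ≈ 0.00012188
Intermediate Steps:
q(a, g) = -⅓ (q(a, g) = 3/(-6 - 3) = 3/(-9) = 3*(-⅑) = -⅓)
F = ⅖ (F = 0/(-⅓) - 2/(-5) = 0*(-3) - 2*(-⅕) = 0 + ⅖ = ⅖ ≈ 0.40000)
o(Y, W) = W + W*Y (o(Y, W) = W*Y + W = W + W*Y)
1/(-23*(Z(6) + o(F, 5)) + 8320) = 1/(-23*(-2 + 5*(1 + ⅖)) + 8320) = 1/(-23*(-2 + 5*(7/5)) + 8320) = 1/(-23*(-2 + 7) + 8320) = 1/(-23*5 + 8320) = 1/(-115 + 8320) = 1/8205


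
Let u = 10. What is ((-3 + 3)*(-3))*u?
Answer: 0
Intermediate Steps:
((-3 + 3)*(-3))*u = ((-3 + 3)*(-3))*10 = (0*(-3))*10 = 0*10 = 0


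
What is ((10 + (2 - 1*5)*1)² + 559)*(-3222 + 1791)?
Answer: -870048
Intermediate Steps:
((10 + (2 - 1*5)*1)² + 559)*(-3222 + 1791) = ((10 + (2 - 5)*1)² + 559)*(-1431) = ((10 - 3*1)² + 559)*(-1431) = ((10 - 3)² + 559)*(-1431) = (7² + 559)*(-1431) = (49 + 559)*(-1431) = 608*(-1431) = -870048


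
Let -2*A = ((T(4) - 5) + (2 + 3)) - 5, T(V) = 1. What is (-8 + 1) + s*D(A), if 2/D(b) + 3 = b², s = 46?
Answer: 85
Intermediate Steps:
A = 2 (A = -(((1 - 5) + (2 + 3)) - 5)/2 = -((-4 + 5) - 5)/2 = -(1 - 5)/2 = -½*(-4) = 2)
D(b) = 2/(-3 + b²)
(-8 + 1) + s*D(A) = (-8 + 1) + 46*(2/(-3 + 2²)) = -7 + 46*(2/(-3 + 4)) = -7 + 46*(2/1) = -7 + 46*(2*1) = -7 + 46*2 = -7 + 92 = 85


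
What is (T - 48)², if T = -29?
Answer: 5929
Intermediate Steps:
(T - 48)² = (-29 - 48)² = (-77)² = 5929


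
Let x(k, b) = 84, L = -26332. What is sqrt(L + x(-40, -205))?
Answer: 2*I*sqrt(6562) ≈ 162.01*I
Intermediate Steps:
sqrt(L + x(-40, -205)) = sqrt(-26332 + 84) = sqrt(-26248) = 2*I*sqrt(6562)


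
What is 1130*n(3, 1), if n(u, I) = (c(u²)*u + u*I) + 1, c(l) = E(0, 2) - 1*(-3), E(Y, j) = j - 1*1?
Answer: 18080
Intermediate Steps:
E(Y, j) = -1 + j (E(Y, j) = j - 1 = -1 + j)
c(l) = 4 (c(l) = (-1 + 2) - 1*(-3) = 1 + 3 = 4)
n(u, I) = 1 + 4*u + I*u (n(u, I) = (4*u + u*I) + 1 = (4*u + I*u) + 1 = 1 + 4*u + I*u)
1130*n(3, 1) = 1130*(1 + 4*3 + 1*3) = 1130*(1 + 12 + 3) = 1130*16 = 18080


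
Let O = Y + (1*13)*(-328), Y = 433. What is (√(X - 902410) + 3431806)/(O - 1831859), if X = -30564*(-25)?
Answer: -1715903/917845 - I*√138310/1835690 ≈ -1.8695 - 0.00020259*I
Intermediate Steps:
X = 764100
O = -3831 (O = 433 + (1*13)*(-328) = 433 + 13*(-328) = 433 - 4264 = -3831)
(√(X - 902410) + 3431806)/(O - 1831859) = (√(764100 - 902410) + 3431806)/(-3831 - 1831859) = (√(-138310) + 3431806)/(-1835690) = (I*√138310 + 3431806)*(-1/1835690) = (3431806 + I*√138310)*(-1/1835690) = -1715903/917845 - I*√138310/1835690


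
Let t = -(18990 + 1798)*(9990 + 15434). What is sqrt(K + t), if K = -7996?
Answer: 2*I*sqrt(132130527) ≈ 22990.0*I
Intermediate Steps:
t = -528514112 (t = -20788*25424 = -1*528514112 = -528514112)
sqrt(K + t) = sqrt(-7996 - 528514112) = sqrt(-528522108) = 2*I*sqrt(132130527)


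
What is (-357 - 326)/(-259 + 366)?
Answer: -683/107 ≈ -6.3832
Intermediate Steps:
(-357 - 326)/(-259 + 366) = -683/107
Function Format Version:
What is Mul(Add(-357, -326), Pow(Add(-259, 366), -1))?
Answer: Rational(-683, 107) ≈ -6.3832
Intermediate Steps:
Mul(Add(-357, -326), Pow(Add(-259, 366), -1)) = Mul(-683, Pow(107, -1)) = Mul(-683, Rational(1, 107)) = Rational(-683, 107)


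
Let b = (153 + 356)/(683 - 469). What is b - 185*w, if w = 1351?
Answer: -53485581/214 ≈ -2.4993e+5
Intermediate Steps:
b = 509/214 ≈ 2.3785
b - 185*w = 509/214 - 185*1351 = 509/214 - 249935 = -53485581/214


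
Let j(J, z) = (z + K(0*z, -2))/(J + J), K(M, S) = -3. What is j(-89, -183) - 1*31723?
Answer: -2823254/89 ≈ -31722.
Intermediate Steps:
j(J, z) = (-3 + z)/(2*J) (j(J, z) = (z - 3)/(J + J) = (-3 + z)/((2*J)) = (-3 + z)*(1/(2*J)) = (-3 + z)/(2*J))
j(-89, -183) - 1*31723 = (½)*(-3 - 183)/(-89) - 1*31723 = (½)*(-1/89)*(-186) - 31723 = 93/89 - 31723 = -2823254/89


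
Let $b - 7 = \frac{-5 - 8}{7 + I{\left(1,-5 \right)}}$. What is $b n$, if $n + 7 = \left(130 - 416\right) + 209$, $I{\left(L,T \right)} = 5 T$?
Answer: $- \frac{1946}{3} \approx -648.67$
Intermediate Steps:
$n = -84$ ($n = -7 + \left(\left(130 - 416\right) + 209\right) = -7 + \left(-286 + 209\right) = -7 - 77 = -84$)
$b = \frac{139}{18}$ ($b = 7 + \frac{-5 - 8}{7 + 5 \left(-5\right)} = 7 - \frac{13}{7 - 25} = 7 - \frac{13}{-18} = 7 - - \frac{13}{18} = 7 + \frac{13}{18} = \frac{139}{18} \approx 7.7222$)
$b n = \frac{139}{18} \left(-84\right) = - \frac{1946}{3}$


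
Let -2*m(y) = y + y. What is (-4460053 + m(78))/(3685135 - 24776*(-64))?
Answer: -4460131/5270799 ≈ -0.84620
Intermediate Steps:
m(y) = -y (m(y) = -(y + y)/2 = -y)
(-4460053 + m(78))/(3685135 - 24776*(-64)) = (-4460053 - 1*78)/(3685135 - 24776*(-64)) = (-4460053 - 78)/(3685135 + 1585664) = -4460131/5270799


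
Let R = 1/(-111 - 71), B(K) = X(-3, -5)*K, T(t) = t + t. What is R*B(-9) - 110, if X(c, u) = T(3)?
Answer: -9983/91 ≈ -109.70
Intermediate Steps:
T(t) = 2*t
X(c, u) = 6 (X(c, u) = 2*3 = 6)
B(K) = 6*K
R = -1/182 (R = 1/(-182) = -1/182 ≈ -0.0054945)
R*B(-9) - 110 = -3*(-9)/91 - 110 = -1/182*(-54) - 110 = 27/91 - 110 = -9983/91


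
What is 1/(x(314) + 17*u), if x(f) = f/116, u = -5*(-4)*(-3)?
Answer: -58/59003 ≈ -0.00098300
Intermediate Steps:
u = -60 (u = 20*(-3) = -60)
x(f) = f/116 (x(f) = f*(1/116) = f/116)
1/(x(314) + 17*u) = 1/((1/116)*314 + 17*(-60)) = 1/(157/58 - 1020) = 1/(-59003/58) = -58/59003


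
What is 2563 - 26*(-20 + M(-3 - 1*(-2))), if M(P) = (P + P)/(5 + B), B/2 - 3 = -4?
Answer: 9301/3 ≈ 3100.3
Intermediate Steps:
B = -2 (B = 6 + 2*(-4) = 6 - 8 = -2)
M(P) = 2*P/3 (M(P) = (P + P)/(5 - 2) = (2*P)/3 = (2*P)*(1/3) = 2*P/3)
2563 - 26*(-20 + M(-3 - 1*(-2))) = 2563 - 26*(-20 + 2*(-3 - 1*(-2))/3) = 2563 - 26*(-20 + 2*(-3 + 2)/3) = 2563 - 26*(-20 + (2/3)*(-1)) = 2563 - 26*(-20 - 2/3) = 2563 - 26*(-62)/3 = 2563 - 1*(-1612/3) = 2563 + 1612/3 = 9301/3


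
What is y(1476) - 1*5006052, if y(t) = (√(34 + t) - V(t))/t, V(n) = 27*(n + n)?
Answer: -5006106 + √1510/1476 ≈ -5.0061e+6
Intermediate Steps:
V(n) = 54*n (V(n) = 27*(2*n) = 54*n)
y(t) = (√(34 + t) - 54*t)/t
y(1476) - 1*5006052 = (-54 + √(34 + 1476)/1476) - 1*5006052 = (-54 + √1510/1476) - 5006052 = -5006106 + √1510/1476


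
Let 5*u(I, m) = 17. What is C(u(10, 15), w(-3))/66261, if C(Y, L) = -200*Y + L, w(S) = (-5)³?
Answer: -805/66261 ≈ -0.012149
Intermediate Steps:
w(S) = -125
u(I, m) = 17/5 (u(I, m) = (⅕)*17 = 17/5)
C(Y, L) = L - 200*Y
C(u(10, 15), w(-3))/66261 = (-125 - 200*17/5)/66261 = (-125 - 680)*(1/66261) = -805*1/66261 = -805/66261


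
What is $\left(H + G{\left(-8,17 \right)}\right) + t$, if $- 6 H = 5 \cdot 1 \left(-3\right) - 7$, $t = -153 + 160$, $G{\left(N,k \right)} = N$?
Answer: $\frac{8}{3} \approx 2.6667$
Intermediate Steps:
$t = 7$
$H = \frac{11}{3}$ ($H = - \frac{5 \cdot 1 \left(-3\right) - 7}{6} = - \frac{5 \left(-3\right) - 7}{6} = - \frac{-15 - 7}{6} = \left(- \frac{1}{6}\right) \left(-22\right) = \frac{11}{3} \approx 3.6667$)
$\left(H + G{\left(-8,17 \right)}\right) + t = \left(\frac{11}{3} - 8\right) + 7 = - \frac{13}{3} + 7 = \frac{8}{3}$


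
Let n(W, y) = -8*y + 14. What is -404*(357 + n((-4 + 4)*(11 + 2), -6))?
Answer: -169276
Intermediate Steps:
n(W, y) = 14 - 8*y
-404*(357 + n((-4 + 4)*(11 + 2), -6)) = -404*(357 + (14 - 8*(-6))) = -404*(357 + (14 + 48)) = -404*(357 + 62) = -404*419 = -169276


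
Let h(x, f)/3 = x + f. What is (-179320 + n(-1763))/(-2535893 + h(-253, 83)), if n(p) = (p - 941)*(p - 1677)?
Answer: -9122440/2536403 ≈ -3.5966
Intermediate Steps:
h(x, f) = 3*f + 3*x (h(x, f) = 3*(x + f) = 3*(f + x) = 3*f + 3*x)
n(p) = (-1677 + p)*(-941 + p) (n(p) = (-941 + p)*(-1677 + p) = (-1677 + p)*(-941 + p))
(-179320 + n(-1763))/(-2535893 + h(-253, 83)) = (-179320 + (1578057 + (-1763)**2 - 2618*(-1763)))/(-2535893 + (3*83 + 3*(-253))) = (-179320 + (1578057 + 3108169 + 4615534))/(-2535893 + (249 - 759)) = (-179320 + 9301760)/(-2535893 - 510) = 9122440/(-2536403) = 9122440*(-1/2536403) = -9122440/2536403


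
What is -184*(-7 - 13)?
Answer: 3680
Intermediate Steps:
-184*(-7 - 13) = -184*(-20) = 3680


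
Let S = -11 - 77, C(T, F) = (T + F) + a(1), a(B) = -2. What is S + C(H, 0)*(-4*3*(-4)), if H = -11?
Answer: -712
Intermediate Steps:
C(T, F) = -2 + F + T (C(T, F) = (T + F) - 2 = (F + T) - 2 = -2 + F + T)
S = -88
S + C(H, 0)*(-4*3*(-4)) = -88 + (-2 + 0 - 11)*(-4*3*(-4)) = -88 - (-156)*(-4) = -88 - 13*48 = -88 - 624 = -712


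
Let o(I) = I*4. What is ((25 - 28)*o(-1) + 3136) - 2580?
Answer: 568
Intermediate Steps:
o(I) = 4*I
((25 - 28)*o(-1) + 3136) - 2580 = ((25 - 28)*(4*(-1)) + 3136) - 2580 = (-3*(-4) + 3136) - 2580 = (12 + 3136) - 2580 = 3148 - 2580 = 568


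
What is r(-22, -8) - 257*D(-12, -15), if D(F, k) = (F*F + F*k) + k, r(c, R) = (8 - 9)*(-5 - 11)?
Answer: -79397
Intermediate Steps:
r(c, R) = 16 (r(c, R) = -1*(-16) = 16)
D(F, k) = k + F**2 + F*k (D(F, k) = (F**2 + F*k) + k = k + F**2 + F*k)
r(-22, -8) - 257*D(-12, -15) = 16 - 257*(-15 + (-12)**2 - 12*(-15)) = 16 - 257*(-15 + 144 + 180) = 16 - 257*309 = 16 - 79413 = -79397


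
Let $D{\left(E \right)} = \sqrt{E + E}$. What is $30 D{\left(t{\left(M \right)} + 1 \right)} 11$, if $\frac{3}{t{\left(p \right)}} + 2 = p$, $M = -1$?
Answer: $0$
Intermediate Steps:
$t{\left(p \right)} = \frac{3}{-2 + p}$
$D{\left(E \right)} = \sqrt{2} \sqrt{E}$ ($D{\left(E \right)} = \sqrt{2 E} = \sqrt{2} \sqrt{E}$)
$30 D{\left(t{\left(M \right)} + 1 \right)} 11 = 30 \sqrt{2} \sqrt{\frac{3}{-2 - 1} + 1} \cdot 11 = 30 \sqrt{2} \sqrt{\frac{3}{-3} + 1} \cdot 11 = 30 \sqrt{2} \sqrt{3 \left(- \frac{1}{3}\right) + 1} \cdot 11 = 30 \sqrt{2} \sqrt{-1 + 1} \cdot 11 = 30 \sqrt{2} \sqrt{0} \cdot 11 = 30 \sqrt{2} \cdot 0 \cdot 11 = 30 \cdot 0 \cdot 11 = 0 \cdot 11 = 0$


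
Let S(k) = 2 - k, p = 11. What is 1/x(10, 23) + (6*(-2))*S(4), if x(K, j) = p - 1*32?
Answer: 503/21 ≈ 23.952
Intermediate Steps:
x(K, j) = -21 (x(K, j) = 11 - 1*32 = 11 - 32 = -21)
1/x(10, 23) + (6*(-2))*S(4) = 1/(-21) + (6*(-2))*(2 - 1*4) = -1/21 - 12*(2 - 4) = -1/21 - 12*(-2) = -1/21 + 24 = 503/21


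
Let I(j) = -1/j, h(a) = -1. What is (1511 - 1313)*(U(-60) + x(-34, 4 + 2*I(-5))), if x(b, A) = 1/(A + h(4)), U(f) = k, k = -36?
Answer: -120186/17 ≈ -7069.8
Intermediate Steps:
U(f) = -36
x(b, A) = 1/(-1 + A) (x(b, A) = 1/(A - 1) = 1/(-1 + A))
(1511 - 1313)*(U(-60) + x(-34, 4 + 2*I(-5))) = (1511 - 1313)*(-36 + 1/(-1 + (4 + 2*(-1/(-5))))) = 198*(-36 + 1/(-1 + (4 + 2*(-1*(-1/5))))) = 198*(-36 + 1/(-1 + (4 + 2*(1/5)))) = 198*(-36 + 1/(-1 + (4 + 2/5))) = 198*(-36 + 1/(-1 + 22/5)) = 198*(-36 + 1/(17/5)) = 198*(-36 + 5/17) = 198*(-607/17) = -120186/17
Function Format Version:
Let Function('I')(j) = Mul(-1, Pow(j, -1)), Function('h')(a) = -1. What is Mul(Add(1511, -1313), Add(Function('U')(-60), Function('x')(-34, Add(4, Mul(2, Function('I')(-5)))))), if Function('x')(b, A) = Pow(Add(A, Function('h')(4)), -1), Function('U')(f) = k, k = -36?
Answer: Rational(-120186, 17) ≈ -7069.8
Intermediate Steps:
Function('U')(f) = -36
Function('x')(b, A) = Pow(Add(-1, A), -1) (Function('x')(b, A) = Pow(Add(A, -1), -1) = Pow(Add(-1, A), -1))
Mul(Add(1511, -1313), Add(Function('U')(-60), Function('x')(-34, Add(4, Mul(2, Function('I')(-5)))))) = Mul(Add(1511, -1313), Add(-36, Pow(Add(-1, Add(4, Mul(2, Mul(-1, Pow(-5, -1))))), -1))) = Mul(198, Add(-36, Pow(Add(-1, Add(4, Mul(2, Mul(-1, Rational(-1, 5))))), -1))) = Mul(198, Add(-36, Pow(Add(-1, Add(4, Mul(2, Rational(1, 5)))), -1))) = Mul(198, Add(-36, Pow(Add(-1, Add(4, Rational(2, 5))), -1))) = Mul(198, Add(-36, Pow(Add(-1, Rational(22, 5)), -1))) = Mul(198, Add(-36, Pow(Rational(17, 5), -1))) = Mul(198, Add(-36, Rational(5, 17))) = Mul(198, Rational(-607, 17)) = Rational(-120186, 17)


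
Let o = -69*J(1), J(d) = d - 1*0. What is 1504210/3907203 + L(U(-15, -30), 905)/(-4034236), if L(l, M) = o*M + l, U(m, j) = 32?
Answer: 6312198394399/15762579001908 ≈ 0.40045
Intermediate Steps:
J(d) = d (J(d) = d + 0 = d)
o = -69 (o = -69*1 = -69)
L(l, M) = l - 69*M (L(l, M) = -69*M + l = l - 69*M)
1504210/3907203 + L(U(-15, -30), 905)/(-4034236) = 1504210/3907203 + (32 - 69*905)/(-4034236) = 1504210*(1/3907203) + (32 - 62445)*(-1/4034236) = 1504210/3907203 - 62413*(-1/4034236) = 1504210/3907203 + 62413/4034236 = 6312198394399/15762579001908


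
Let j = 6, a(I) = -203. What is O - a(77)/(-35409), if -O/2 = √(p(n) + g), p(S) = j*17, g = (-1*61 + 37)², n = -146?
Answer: -7/1221 - 2*√678 ≈ -52.083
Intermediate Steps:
g = 576 (g = (-61 + 37)² = (-24)² = 576)
p(S) = 102 (p(S) = 6*17 = 102)
O = -2*√678 (O = -2*√(102 + 576) = -2*√678 ≈ -52.077)
O - a(77)/(-35409) = -2*√678 - (-203)/(-35409) = -2*√678 - (-203)*(-1)/35409 = -2*√678 - 1*7/1221 = -2*√678 - 7/1221 = -7/1221 - 2*√678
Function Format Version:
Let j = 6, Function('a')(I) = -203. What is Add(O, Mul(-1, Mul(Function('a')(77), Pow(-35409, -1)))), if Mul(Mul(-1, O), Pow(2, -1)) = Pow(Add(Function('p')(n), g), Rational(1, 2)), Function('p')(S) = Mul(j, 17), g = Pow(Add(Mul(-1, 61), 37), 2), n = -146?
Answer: Add(Rational(-7, 1221), Mul(-2, Pow(678, Rational(1, 2)))) ≈ -52.083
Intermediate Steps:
g = 576 (g = Pow(Add(-61, 37), 2) = Pow(-24, 2) = 576)
Function('p')(S) = 102 (Function('p')(S) = Mul(6, 17) = 102)
O = Mul(-2, Pow(678, Rational(1, 2))) (O = Mul(-2, Pow(Add(102, 576), Rational(1, 2))) = Mul(-2, Pow(678, Rational(1, 2))) ≈ -52.077)
Add(O, Mul(-1, Mul(Function('a')(77), Pow(-35409, -1)))) = Add(Mul(-2, Pow(678, Rational(1, 2))), Mul(-1, Mul(-203, Pow(-35409, -1)))) = Add(Mul(-2, Pow(678, Rational(1, 2))), Mul(-1, Mul(-203, Rational(-1, 35409)))) = Add(Mul(-2, Pow(678, Rational(1, 2))), Mul(-1, Rational(7, 1221))) = Add(Mul(-2, Pow(678, Rational(1, 2))), Rational(-7, 1221)) = Add(Rational(-7, 1221), Mul(-2, Pow(678, Rational(1, 2))))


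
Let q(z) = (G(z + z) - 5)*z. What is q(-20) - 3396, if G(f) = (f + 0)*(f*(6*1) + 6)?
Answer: -190496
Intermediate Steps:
G(f) = f*(6 + 6*f) (G(f) = f*(f*6 + 6) = f*(6*f + 6) = f*(6 + 6*f))
q(z) = z*(-5 + 12*z*(1 + 2*z)) (q(z) = (6*(z + z)*(1 + (z + z)) - 5)*z = (6*(2*z)*(1 + 2*z) - 5)*z = (12*z*(1 + 2*z) - 5)*z = (-5 + 12*z*(1 + 2*z))*z = z*(-5 + 12*z*(1 + 2*z)))
q(-20) - 3396 = -20*(-5 + 12*(-20)*(1 + 2*(-20))) - 3396 = -20*(-5 + 12*(-20)*(1 - 40)) - 3396 = -20*(-5 + 12*(-20)*(-39)) - 3396 = -20*(-5 + 9360) - 3396 = -20*9355 - 3396 = -187100 - 3396 = -190496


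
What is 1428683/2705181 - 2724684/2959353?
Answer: -116399483915/296503166959 ≈ -0.39257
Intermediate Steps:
1428683/2705181 - 2724684/2959353 = 1428683*(1/2705181) - 2724684*1/2959353 = 1428683/2705181 - 908228/986451 = -116399483915/296503166959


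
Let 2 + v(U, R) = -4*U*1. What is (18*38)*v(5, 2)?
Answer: -15048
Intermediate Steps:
v(U, R) = -2 - 4*U (v(U, R) = -2 - 4*U*1 = -2 - 4*U)
(18*38)*v(5, 2) = (18*38)*(-2 - 4*5) = 684*(-2 - 20) = 684*(-22) = -15048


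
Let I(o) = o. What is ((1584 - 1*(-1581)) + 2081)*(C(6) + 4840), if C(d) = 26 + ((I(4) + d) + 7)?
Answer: 25616218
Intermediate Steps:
C(d) = 37 + d (C(d) = 26 + ((4 + d) + 7) = 26 + (11 + d) = 37 + d)
((1584 - 1*(-1581)) + 2081)*(C(6) + 4840) = ((1584 - 1*(-1581)) + 2081)*((37 + 6) + 4840) = ((1584 + 1581) + 2081)*(43 + 4840) = (3165 + 2081)*4883 = 5246*4883 = 25616218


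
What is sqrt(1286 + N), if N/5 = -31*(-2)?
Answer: 2*sqrt(399) ≈ 39.950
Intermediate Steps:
N = 310 (N = 5*(-31*(-2)) = 5*62 = 310)
sqrt(1286 + N) = sqrt(1286 + 310) = sqrt(1596) = 2*sqrt(399)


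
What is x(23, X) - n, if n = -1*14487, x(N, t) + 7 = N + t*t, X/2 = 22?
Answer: 16439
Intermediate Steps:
X = 44 (X = 2*22 = 44)
x(N, t) = -7 + N + t² (x(N, t) = -7 + (N + t*t) = -7 + (N + t²) = -7 + N + t²)
n = -14487
x(23, X) - n = (-7 + 23 + 44²) - 1*(-14487) = (-7 + 23 + 1936) + 14487 = 1952 + 14487 = 16439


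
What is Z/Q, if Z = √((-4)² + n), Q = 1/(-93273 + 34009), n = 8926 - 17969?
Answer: -177792*I*√1003 ≈ -5.6307e+6*I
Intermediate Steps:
n = -9043
Q = -1/59264 (Q = 1/(-59264) = -1/59264 ≈ -1.6874e-5)
Z = 3*I*√1003 (Z = √((-4)² - 9043) = √(16 - 9043) = √(-9027) = 3*I*√1003 ≈ 95.01*I)
Z/Q = (3*I*√1003)/(-1/59264) = (3*I*√1003)*(-59264) = -177792*I*√1003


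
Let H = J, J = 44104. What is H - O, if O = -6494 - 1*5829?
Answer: 56427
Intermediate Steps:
H = 44104
O = -12323 (O = -6494 - 5829 = -12323)
H - O = 44104 - 1*(-12323) = 44104 + 12323 = 56427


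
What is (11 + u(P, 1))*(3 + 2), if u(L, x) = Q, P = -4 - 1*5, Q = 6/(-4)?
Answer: 95/2 ≈ 47.500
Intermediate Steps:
Q = -3/2 (Q = 6*(-¼) = -3/2 ≈ -1.5000)
P = -9 (P = -4 - 5 = -9)
u(L, x) = -3/2
(11 + u(P, 1))*(3 + 2) = (11 - 3/2)*(3 + 2) = (19/2)*5 = 95/2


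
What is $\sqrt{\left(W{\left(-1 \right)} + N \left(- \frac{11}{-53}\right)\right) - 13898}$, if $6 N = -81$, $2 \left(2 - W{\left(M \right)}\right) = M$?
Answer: $\frac{i \sqrt{39040330}}{53} \approx 117.89 i$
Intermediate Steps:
$W{\left(M \right)} = 2 - \frac{M}{2}$
$N = - \frac{27}{2}$ ($N = \frac{1}{6} \left(-81\right) = - \frac{27}{2} \approx -13.5$)
$\sqrt{\left(W{\left(-1 \right)} + N \left(- \frac{11}{-53}\right)\right) - 13898} = \sqrt{\left(\left(2 - - \frac{1}{2}\right) - \frac{27 \left(- \frac{11}{-53}\right)}{2}\right) - 13898} = \sqrt{\left(\left(2 + \frac{1}{2}\right) - \frac{27 \left(\left(-11\right) \left(- \frac{1}{53}\right)\right)}{2}\right) - 13898} = \sqrt{\left(\frac{5}{2} - \frac{297}{106}\right) - 13898} = \sqrt{- \frac{16}{53} - 13898} = \sqrt{- \frac{736610}{53}} = \frac{i \sqrt{39040330}}{53}$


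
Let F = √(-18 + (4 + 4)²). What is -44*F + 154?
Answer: 154 - 44*√46 ≈ -144.42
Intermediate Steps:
F = √46 (F = √(-18 + 8²) = √(-18 + 64) = √46 ≈ 6.7823)
-44*F + 154 = -44*√46 + 154 = 154 - 44*√46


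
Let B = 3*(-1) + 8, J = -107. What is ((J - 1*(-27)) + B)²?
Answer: 5625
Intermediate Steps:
B = 5 (B = -3 + 8 = 5)
((J - 1*(-27)) + B)² = ((-107 - 1*(-27)) + 5)² = ((-107 + 27) + 5)² = (-80 + 5)² = (-75)² = 5625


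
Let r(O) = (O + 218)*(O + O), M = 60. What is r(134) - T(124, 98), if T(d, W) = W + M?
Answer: 94178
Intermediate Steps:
T(d, W) = 60 + W (T(d, W) = W + 60 = 60 + W)
r(O) = 2*O*(218 + O) (r(O) = (218 + O)*(2*O) = 2*O*(218 + O))
r(134) - T(124, 98) = 2*134*(218 + 134) - (60 + 98) = 2*134*352 - 1*158 = 94336 - 158 = 94178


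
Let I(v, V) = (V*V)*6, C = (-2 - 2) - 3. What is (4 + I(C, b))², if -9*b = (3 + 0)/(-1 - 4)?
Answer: 91204/5625 ≈ 16.214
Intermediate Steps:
b = 1/15 (b = -(3 + 0)/(9*(-1 - 4)) = -1/(3*(-5)) = -(-1)/(3*5) = -⅑*(-⅗) = 1/15 ≈ 0.066667)
C = -7 (C = -4 - 3 = -7)
I(v, V) = 6*V² (I(v, V) = V²*6 = 6*V²)
(4 + I(C, b))² = (4 + 6*(1/15)²)² = (4 + 6*(1/225))² = (4 + 2/75)² = (302/75)² = 91204/5625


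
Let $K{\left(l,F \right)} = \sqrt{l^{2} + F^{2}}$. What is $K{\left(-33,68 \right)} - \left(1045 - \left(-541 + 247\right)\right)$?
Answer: $-1339 + \sqrt{5713} \approx -1263.4$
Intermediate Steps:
$K{\left(l,F \right)} = \sqrt{F^{2} + l^{2}}$
$K{\left(-33,68 \right)} - \left(1045 - \left(-541 + 247\right)\right) = \sqrt{68^{2} + \left(-33\right)^{2}} - \left(1045 - \left(-541 + 247\right)\right) = \sqrt{4624 + 1089} - \left(1045 - -294\right) = \sqrt{5713} - \left(1045 + 294\right) = \sqrt{5713} - 1339 = -1339 + \sqrt{5713}$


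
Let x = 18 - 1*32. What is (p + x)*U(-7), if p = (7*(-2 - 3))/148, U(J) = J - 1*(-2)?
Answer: 10535/148 ≈ 71.182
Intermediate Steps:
U(J) = 2 + J (U(J) = J + 2 = 2 + J)
p = -35/148 (p = (7*(-5))*(1/148) = -35*1/148 = -35/148 ≈ -0.23649)
x = -14 (x = 18 - 32 = -14)
(p + x)*U(-7) = (-35/148 - 14)*(2 - 7) = -2107/148*(-5) = 10535/148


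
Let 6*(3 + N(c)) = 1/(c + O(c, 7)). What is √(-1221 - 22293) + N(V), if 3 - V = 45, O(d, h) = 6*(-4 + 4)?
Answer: -757/252 + I*√23514 ≈ -3.004 + 153.34*I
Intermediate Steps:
O(d, h) = 0 (O(d, h) = 6*0 = 0)
V = -42 (V = 3 - 1*45 = 3 - 45 = -42)
N(c) = -3 + 1/(6*c) (N(c) = -3 + 1/(6*(c + 0)) = -3 + 1/(6*c))
√(-1221 - 22293) + N(V) = √(-1221 - 22293) + (-3 + (⅙)/(-42)) = √(-23514) + (-3 + (⅙)*(-1/42)) = I*√23514 + (-3 - 1/252) = I*√23514 - 757/252 = -757/252 + I*√23514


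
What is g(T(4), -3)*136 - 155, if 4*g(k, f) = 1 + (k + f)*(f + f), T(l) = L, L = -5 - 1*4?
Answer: 2327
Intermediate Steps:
L = -9 (L = -5 - 4 = -9)
T(l) = -9
g(k, f) = 1/4 + f*(f + k)/2 (g(k, f) = (1 + (k + f)*(f + f))/4 = (1 + (f + k)*(2*f))/4 = (1 + 2*f*(f + k))/4 = 1/4 + f*(f + k)/2)
g(T(4), -3)*136 - 155 = (1/4 + (1/2)*(-3)**2 + (1/2)*(-3)*(-9))*136 - 155 = (1/4 + (1/2)*9 + 27/2)*136 - 155 = (1/4 + 9/2 + 27/2)*136 - 155 = (73/4)*136 - 155 = 2482 - 155 = 2327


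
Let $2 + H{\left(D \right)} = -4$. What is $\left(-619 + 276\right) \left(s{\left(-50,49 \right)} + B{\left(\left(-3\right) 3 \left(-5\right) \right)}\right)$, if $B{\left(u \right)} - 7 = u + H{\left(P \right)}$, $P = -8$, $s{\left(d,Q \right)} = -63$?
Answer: $5831$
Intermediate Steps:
$H{\left(D \right)} = -6$ ($H{\left(D \right)} = -2 - 4 = -6$)
$B{\left(u \right)} = 1 + u$ ($B{\left(u \right)} = 7 + \left(u - 6\right) = 7 + \left(-6 + u\right) = 1 + u$)
$\left(-619 + 276\right) \left(s{\left(-50,49 \right)} + B{\left(\left(-3\right) 3 \left(-5\right) \right)}\right) = \left(-619 + 276\right) \left(-63 + \left(1 + \left(-3\right) 3 \left(-5\right)\right)\right) = - 343 \left(-63 + \left(1 - -45\right)\right) = - 343 \left(-63 + \left(1 + 45\right)\right) = - 343 \left(-63 + 46\right) = \left(-343\right) \left(-17\right) = 5831$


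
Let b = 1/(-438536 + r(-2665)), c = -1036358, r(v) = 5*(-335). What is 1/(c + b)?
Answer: -440211/456216191539 ≈ -9.6492e-7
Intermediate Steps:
r(v) = -1675
b = -1/440211 (b = 1/(-438536 - 1675) = 1/(-440211) = -1/440211 ≈ -2.2716e-6)
1/(c + b) = 1/(-1036358 - 1/440211) = 1/(-456216191539/440211) = -440211/456216191539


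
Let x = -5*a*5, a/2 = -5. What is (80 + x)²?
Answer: 108900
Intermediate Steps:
a = -10 (a = 2*(-5) = -10)
x = 250 (x = -5*(-10)*5 = 50*5 = 250)
(80 + x)² = (80 + 250)² = 330² = 108900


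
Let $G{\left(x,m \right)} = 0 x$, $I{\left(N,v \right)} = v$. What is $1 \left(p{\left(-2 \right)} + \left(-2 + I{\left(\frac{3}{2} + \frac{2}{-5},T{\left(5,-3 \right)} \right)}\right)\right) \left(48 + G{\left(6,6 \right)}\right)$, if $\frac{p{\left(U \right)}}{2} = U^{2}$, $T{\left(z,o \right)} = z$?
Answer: $528$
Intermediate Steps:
$G{\left(x,m \right)} = 0$
$p{\left(U \right)} = 2 U^{2}$
$1 \left(p{\left(-2 \right)} + \left(-2 + I{\left(\frac{3}{2} + \frac{2}{-5},T{\left(5,-3 \right)} \right)}\right)\right) \left(48 + G{\left(6,6 \right)}\right) = 1 \left(2 \left(-2\right)^{2} + \left(-2 + 5\right)\right) \left(48 + 0\right) = 1 \left(2 \cdot 4 + 3\right) 48 = 1 \left(8 + 3\right) 48 = 1 \cdot 11 \cdot 48 = 11 \cdot 48 = 528$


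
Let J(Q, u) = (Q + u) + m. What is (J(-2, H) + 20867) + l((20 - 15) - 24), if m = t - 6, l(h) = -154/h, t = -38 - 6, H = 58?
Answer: 396741/19 ≈ 20881.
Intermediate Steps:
t = -44
m = -50 (m = -44 - 6 = -50)
J(Q, u) = -50 + Q + u (J(Q, u) = (Q + u) - 50 = -50 + Q + u)
(J(-2, H) + 20867) + l((20 - 15) - 24) = ((-50 - 2 + 58) + 20867) - 154/((20 - 15) - 24) = (6 + 20867) - 154/(5 - 24) = 20873 - 154/(-19) = 20873 - 154*(-1/19) = 20873 + 154/19 = 396741/19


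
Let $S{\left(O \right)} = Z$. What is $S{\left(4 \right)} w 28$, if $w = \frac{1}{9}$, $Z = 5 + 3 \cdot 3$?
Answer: $\frac{392}{9} \approx 43.556$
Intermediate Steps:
$Z = 14$ ($Z = 5 + 9 = 14$)
$S{\left(O \right)} = 14$
$w = \frac{1}{9} \approx 0.11111$
$S{\left(4 \right)} w 28 = 14 \cdot \frac{1}{9} \cdot 28 = \frac{14}{9} \cdot 28 = \frac{392}{9}$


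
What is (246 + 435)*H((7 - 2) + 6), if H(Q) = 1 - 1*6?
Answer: -3405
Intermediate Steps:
H(Q) = -5 (H(Q) = 1 - 6 = -5)
(246 + 435)*H((7 - 2) + 6) = (246 + 435)*(-5) = 681*(-5) = -3405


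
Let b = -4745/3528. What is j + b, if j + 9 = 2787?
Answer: 9796039/3528 ≈ 2776.7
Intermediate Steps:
b = -4745/3528 (b = -4745*1/3528 = -4745/3528 ≈ -1.3450)
j = 2778 (j = -9 + 2787 = 2778)
j + b = 2778 - 4745/3528 = 9796039/3528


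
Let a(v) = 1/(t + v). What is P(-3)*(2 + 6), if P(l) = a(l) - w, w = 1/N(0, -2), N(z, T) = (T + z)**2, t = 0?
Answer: -14/3 ≈ -4.6667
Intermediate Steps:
w = 1/4 (w = 1/((-2 + 0)**2) = 1/((-2)**2) = 1/4 ≈ 0.25000)
a(v) = 1/v (a(v) = 1/(0 + v) = 1/v)
P(l) = -1/4 + 1/l (P(l) = 1/l - 1*1/4 = 1/l - 1/4 = -1/4 + 1/l)
P(-3)*(2 + 6) = ((1/4)*(4 - 1*(-3))/(-3))*(2 + 6) = ((1/4)*(-1/3)*(4 + 3))*8 = ((1/4)*(-1/3)*7)*8 = -7/12*8 = -14/3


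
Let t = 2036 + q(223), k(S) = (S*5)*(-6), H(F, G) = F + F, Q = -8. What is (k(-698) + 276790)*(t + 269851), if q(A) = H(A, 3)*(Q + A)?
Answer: 109498246210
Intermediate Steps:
H(F, G) = 2*F
k(S) = -30*S (k(S) = (5*S)*(-6) = -30*S)
q(A) = 2*A*(-8 + A) (q(A) = (2*A)*(-8 + A) = 2*A*(-8 + A))
t = 97926 (t = 2036 + 2*223*(-8 + 223) = 2036 + 2*223*215 = 2036 + 95890 = 97926)
(k(-698) + 276790)*(t + 269851) = (-30*(-698) + 276790)*(97926 + 269851) = (20940 + 276790)*367777 = 297730*367777 = 109498246210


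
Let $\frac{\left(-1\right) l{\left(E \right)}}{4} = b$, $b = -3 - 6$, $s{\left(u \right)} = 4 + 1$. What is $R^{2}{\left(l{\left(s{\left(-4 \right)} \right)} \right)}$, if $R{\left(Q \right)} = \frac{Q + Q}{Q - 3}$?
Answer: $\frac{576}{121} \approx 4.7603$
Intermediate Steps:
$s{\left(u \right)} = 5$
$b = -9$ ($b = -3 - 6 = -9$)
$l{\left(E \right)} = 36$ ($l{\left(E \right)} = \left(-4\right) \left(-9\right) = 36$)
$R{\left(Q \right)} = \frac{2 Q}{-3 + Q}$
$R^{2}{\left(l{\left(s{\left(-4 \right)} \right)} \right)} = \left(2 \cdot 36 \frac{1}{-3 + 36}\right)^{2} = \left(2 \cdot 36 \cdot \frac{1}{33}\right)^{2} = \left(\frac{24}{11}\right)^{2} = \frac{576}{121}$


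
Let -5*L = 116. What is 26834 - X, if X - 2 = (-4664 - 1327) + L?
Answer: 164231/5 ≈ 32846.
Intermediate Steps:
L = -116/5 (L = -⅕*116 = -116/5 ≈ -23.200)
X = -30061/5 (X = 2 + ((-4664 - 1327) - 116/5) = 2 + (-5991 - 116/5) = 2 - 30071/5 = -30061/5 ≈ -6012.2)
26834 - X = 26834 - 1*(-30061/5) = 26834 + 30061/5 = 164231/5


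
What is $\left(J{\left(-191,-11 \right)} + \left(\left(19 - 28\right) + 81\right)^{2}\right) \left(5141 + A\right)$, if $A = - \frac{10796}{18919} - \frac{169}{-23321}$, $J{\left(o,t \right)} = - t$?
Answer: $\frac{11782322488857530}{441209999} \approx 2.6705 \cdot 10^{7}$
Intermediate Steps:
$A = - \frac{248576205}{441209999}$ ($A = \left(-10796\right) \frac{1}{18919} - - \frac{169}{23321} = - \frac{10796}{18919} + \frac{169}{23321} = - \frac{248576205}{441209999} \approx -0.5634$)
$\left(J{\left(-191,-11 \right)} + \left(\left(19 - 28\right) + 81\right)^{2}\right) \left(5141 + A\right) = \left(\left(-1\right) \left(-11\right) + \left(\left(19 - 28\right) + 81\right)^{2}\right) \left(5141 - \frac{248576205}{441209999}\right) = \left(11 + \left(-9 + 81\right)^{2}\right) \frac{2268012028654}{441209999} = \left(11 + 72^{2}\right) \frac{2268012028654}{441209999} = \left(11 + 5184\right) \frac{2268012028654}{441209999} = 5195 \cdot \frac{2268012028654}{441209999} = \frac{11782322488857530}{441209999}$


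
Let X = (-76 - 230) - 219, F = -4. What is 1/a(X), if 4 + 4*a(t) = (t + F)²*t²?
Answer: 4/77131175621 ≈ 5.1860e-11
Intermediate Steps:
X = -525 (X = -306 - 219 = -525)
a(t) = -1 + t²*(-4 + t)²/4 (a(t) = -1 + ((t - 4)²*t²)/4 = -1 + ((-4 + t)²*t²)/4 = -1 + (t²*(-4 + t)²)/4 = -1 + t²*(-4 + t)²/4)
1/a(X) = 1/(-1 + (¼)*(-525)²*(-4 - 525)²) = 1/(-1 + (¼)*275625*(-529)²) = 1/(-1 + (¼)*275625*279841) = 1/(-1 + 77131175625/4) = 1/(77131175621/4) = 4/77131175621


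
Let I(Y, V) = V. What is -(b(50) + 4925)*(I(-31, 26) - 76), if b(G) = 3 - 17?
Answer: 245550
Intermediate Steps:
b(G) = -14
-(b(50) + 4925)*(I(-31, 26) - 76) = -(-14 + 4925)*(26 - 76) = -4911*(-50) = -1*(-245550) = 245550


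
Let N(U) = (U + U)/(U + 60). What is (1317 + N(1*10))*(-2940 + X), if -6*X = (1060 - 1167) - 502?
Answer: -7478231/2 ≈ -3.7391e+6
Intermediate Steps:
X = 203/2 (X = -((1060 - 1167) - 502)/6 = -(-107 - 502)/6 = -1/6*(-609) = 203/2 ≈ 101.50)
N(U) = 2*U/(60 + U) (N(U) = (2*U)/(60 + U) = 2*U/(60 + U))
(1317 + N(1*10))*(-2940 + X) = (1317 + 2*(1*10)/(60 + 1*10))*(-2940 + 203/2) = (1317 + 2*10/(60 + 10))*(-5677/2) = (1317 + 2*10/70)*(-5677/2) = (1317 + 2*10*(1/70))*(-5677/2) = (1317 + 2/7)*(-5677/2) = (9221/7)*(-5677/2) = -7478231/2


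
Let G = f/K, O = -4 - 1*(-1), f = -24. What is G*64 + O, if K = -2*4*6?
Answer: 29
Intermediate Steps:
K = -48 (K = -8*6 = -48)
O = -3 (O = -4 + 1 = -3)
G = ½ (G = -24/(-48) = -24*(-1/48) = ½ ≈ 0.50000)
G*64 + O = (½)*64 - 3 = 32 - 3 = 29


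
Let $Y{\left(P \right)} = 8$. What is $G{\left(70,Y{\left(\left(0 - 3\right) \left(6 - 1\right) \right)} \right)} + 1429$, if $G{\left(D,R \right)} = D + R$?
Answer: $1507$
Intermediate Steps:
$G{\left(70,Y{\left(\left(0 - 3\right) \left(6 - 1\right) \right)} \right)} + 1429 = \left(70 + 8\right) + 1429 = 78 + 1429 = 1507$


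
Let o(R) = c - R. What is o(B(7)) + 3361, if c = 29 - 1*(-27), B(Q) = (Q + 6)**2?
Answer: 3248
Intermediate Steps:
B(Q) = (6 + Q)**2
c = 56 (c = 29 + 27 = 56)
o(R) = 56 - R
o(B(7)) + 3361 = (56 - (6 + 7)**2) + 3361 = (56 - 1*13**2) + 3361 = (56 - 1*169) + 3361 = (56 - 169) + 3361 = -113 + 3361 = 3248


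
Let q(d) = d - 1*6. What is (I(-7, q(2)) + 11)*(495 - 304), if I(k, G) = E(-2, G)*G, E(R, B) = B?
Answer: 5157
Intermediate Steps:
q(d) = -6 + d (q(d) = d - 6 = -6 + d)
I(k, G) = G**2 (I(k, G) = G*G = G**2)
(I(-7, q(2)) + 11)*(495 - 304) = ((-6 + 2)**2 + 11)*(495 - 304) = ((-4)**2 + 11)*191 = (16 + 11)*191 = 27*191 = 5157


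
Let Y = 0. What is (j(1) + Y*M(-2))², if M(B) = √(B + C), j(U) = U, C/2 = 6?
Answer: 1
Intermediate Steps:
C = 12 (C = 2*6 = 12)
M(B) = √(12 + B) (M(B) = √(B + 12) = √(12 + B))
(j(1) + Y*M(-2))² = (1 + 0*√(12 - 2))² = (1 + 0*√10)² = (1 + 0)² = 1² = 1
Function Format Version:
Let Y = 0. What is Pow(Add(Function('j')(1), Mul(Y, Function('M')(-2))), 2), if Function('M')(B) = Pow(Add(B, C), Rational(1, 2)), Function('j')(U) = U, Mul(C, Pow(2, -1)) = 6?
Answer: 1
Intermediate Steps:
C = 12 (C = Mul(2, 6) = 12)
Function('M')(B) = Pow(Add(12, B), Rational(1, 2)) (Function('M')(B) = Pow(Add(B, 12), Rational(1, 2)) = Pow(Add(12, B), Rational(1, 2)))
Pow(Add(Function('j')(1), Mul(Y, Function('M')(-2))), 2) = Pow(Add(1, Mul(0, Pow(Add(12, -2), Rational(1, 2)))), 2) = Pow(Add(1, Mul(0, Pow(10, Rational(1, 2)))), 2) = Pow(Add(1, 0), 2) = Pow(1, 2) = 1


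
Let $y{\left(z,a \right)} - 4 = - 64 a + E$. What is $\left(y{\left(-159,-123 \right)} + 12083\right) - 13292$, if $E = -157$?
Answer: $6510$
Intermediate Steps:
$y{\left(z,a \right)} = -153 - 64 a$ ($y{\left(z,a \right)} = 4 - \left(157 + 64 a\right) = -153 - 64 a$)
$\left(y{\left(-159,-123 \right)} + 12083\right) - 13292 = \left(\left(-153 - -7872\right) + 12083\right) - 13292 = \left(\left(-153 + 7872\right) + 12083\right) - 13292 = \left(7719 + 12083\right) - 13292 = 19802 - 13292 = 6510$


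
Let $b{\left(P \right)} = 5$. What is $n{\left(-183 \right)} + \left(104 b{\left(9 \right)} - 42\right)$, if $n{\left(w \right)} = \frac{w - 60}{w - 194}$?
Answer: $\frac{180449}{377} \approx 478.64$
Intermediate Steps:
$n{\left(w \right)} = \frac{-60 + w}{-194 + w}$
$n{\left(-183 \right)} + \left(104 b{\left(9 \right)} - 42\right) = \frac{-60 - 183}{-194 - 183} + \left(104 \cdot 5 - 42\right) = \frac{1}{-377} \left(-243\right) + \left(520 - 42\right) = \left(- \frac{1}{377}\right) \left(-243\right) + 478 = \frac{243}{377} + 478 = \frac{180449}{377}$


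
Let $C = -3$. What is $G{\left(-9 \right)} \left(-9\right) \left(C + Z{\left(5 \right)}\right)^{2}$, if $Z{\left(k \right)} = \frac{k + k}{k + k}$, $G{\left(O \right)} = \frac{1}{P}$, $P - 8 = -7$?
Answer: $-36$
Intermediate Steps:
$P = 1$ ($P = 8 - 7 = 1$)
$G{\left(O \right)} = 1$ ($G{\left(O \right)} = 1^{-1} = 1$)
$Z{\left(k \right)} = 1$ ($Z{\left(k \right)} = \frac{2 k}{2 k} = 2 k \frac{1}{2 k} = 1$)
$G{\left(-9 \right)} \left(-9\right) \left(C + Z{\left(5 \right)}\right)^{2} = 1 \left(-9\right) \left(-3 + 1\right)^{2} = - 9 \left(-2\right)^{2} = \left(-9\right) 4 = -36$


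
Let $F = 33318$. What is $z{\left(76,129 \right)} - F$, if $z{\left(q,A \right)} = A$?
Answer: $-33189$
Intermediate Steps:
$z{\left(76,129 \right)} - F = 129 - 33318 = -33189$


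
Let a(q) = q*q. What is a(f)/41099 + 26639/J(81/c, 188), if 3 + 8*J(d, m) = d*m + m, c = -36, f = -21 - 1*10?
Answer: -257601805/287693 ≈ -895.41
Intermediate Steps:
f = -31 (f = -21 - 10 = -31)
J(d, m) = -3/8 + m/8 + d*m/8 (J(d, m) = -3/8 + (d*m + m)/8 = -3/8 + (m + d*m)/8 = -3/8 + (m/8 + d*m/8) = -3/8 + m/8 + d*m/8)
a(q) = q**2
a(f)/41099 + 26639/J(81/c, 188) = (-31)**2/41099 + 26639/(-3/8 + (1/8)*188 + (1/8)*(81/(-36))*188) = 961*(1/41099) + 26639/(-3/8 + 47/2 + (1/8)*(81*(-1/36))*188) = 961/41099 + 26639/(-3/8 + 47/2 + (1/8)*(-9/4)*188) = 961/41099 + 26639/(-3/8 + 47/2 - 423/8) = 961/41099 + 26639/(-119/4) = 961/41099 + 26639*(-4/119) = 961/41099 - 6268/7 = -257601805/287693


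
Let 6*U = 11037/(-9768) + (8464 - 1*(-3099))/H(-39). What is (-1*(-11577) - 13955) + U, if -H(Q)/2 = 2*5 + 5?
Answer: -715728869/293040 ≈ -2442.4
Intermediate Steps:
H(Q) = -30 (H(Q) = -2*(2*5 + 5) = -2*(10 + 5) = -2*15 = -30)
U = -18879749/293040 (U = (11037/(-9768) + (8464 - 1*(-3099))/(-30))/6 = (11037*(-1/9768) + (8464 + 3099)*(-1/30))/6 = (-3679/3256 + 11563*(-1/30))/6 = (-3679/3256 - 11563/30)/6 = (⅙)*(-18879749/48840) = -18879749/293040 ≈ -64.427)
(-1*(-11577) - 13955) + U = (-1*(-11577) - 13955) - 18879749/293040 = (11577 - 13955) - 18879749/293040 = -2378 - 18879749/293040 = -715728869/293040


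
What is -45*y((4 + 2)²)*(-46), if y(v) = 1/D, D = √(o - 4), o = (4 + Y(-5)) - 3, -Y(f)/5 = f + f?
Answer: 2070*√47/47 ≈ 301.94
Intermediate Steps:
Y(f) = -10*f (Y(f) = -5*(f + f) = -10*f)
o = 51 (o = (4 - 10*(-5)) - 3 = (4 + 50) - 3 = 54 - 3 = 51)
D = √47 (D = √(51 - 4) = √47 ≈ 6.8557)
y(v) = √47/47 (y(v) = 1/(√47) = √47/47)
-45*y((4 + 2)²)*(-46) = -45*√47/47*(-46) = 2070*√47/47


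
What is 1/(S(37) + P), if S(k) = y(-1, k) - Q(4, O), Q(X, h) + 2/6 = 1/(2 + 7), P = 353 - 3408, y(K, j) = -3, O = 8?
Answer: -9/27520 ≈ -0.00032703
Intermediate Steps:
P = -3055
Q(X, h) = -2/9 (Q(X, h) = -⅓ + 1/(2 + 7) = -⅓ + 1/9 = -⅓ + ⅑ = -2/9)
S(k) = -25/9 (S(k) = -3 - 1*(-2/9) = -3 + 2/9 = -25/9)
1/(S(37) + P) = 1/(-25/9 - 3055) = 1/(-27520/9) = -9/27520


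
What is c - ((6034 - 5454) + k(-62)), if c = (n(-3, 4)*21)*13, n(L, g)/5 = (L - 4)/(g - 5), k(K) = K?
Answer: 9037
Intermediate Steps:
n(L, g) = 5*(-4 + L)/(-5 + g) (n(L, g) = 5*((L - 4)/(g - 5)) = 5*((-4 + L)/(-5 + g)) = 5*(-4 + L)/(-5 + g))
c = 9555 (c = ((5*(-4 - 3)/(-5 + 4))*21)*13 = ((5*(-7)/(-1))*21)*13 = ((5*(-1)*(-7))*21)*13 = (35*21)*13 = 735*13 = 9555)
c - ((6034 - 5454) + k(-62)) = 9555 - ((6034 - 5454) - 62) = 9555 - (580 - 62) = 9555 - 1*518 = 9555 - 518 = 9037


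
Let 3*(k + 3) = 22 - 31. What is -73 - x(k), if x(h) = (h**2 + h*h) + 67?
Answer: -212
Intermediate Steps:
k = -6 (k = -3 + (22 - 31)/3 = -3 + (1/3)*(-9) = -3 - 3 = -6)
x(h) = 67 + 2*h**2 (x(h) = (h**2 + h**2) + 67 = 2*h**2 + 67 = 67 + 2*h**2)
-73 - x(k) = -73 - (67 + 2*(-6)**2) = -73 - (67 + 2*36) = -73 - (67 + 72) = -73 - 1*139 = -73 - 139 = -212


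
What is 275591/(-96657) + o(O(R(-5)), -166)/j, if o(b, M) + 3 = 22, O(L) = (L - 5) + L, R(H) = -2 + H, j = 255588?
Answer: -1235717825/433409988 ≈ -2.8512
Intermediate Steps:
O(L) = -5 + 2*L (O(L) = (-5 + L) + L = -5 + 2*L)
o(b, M) = 19 (o(b, M) = -3 + 22 = 19)
275591/(-96657) + o(O(R(-5)), -166)/j = 275591/(-96657) + 19/255588 = 275591*(-1/96657) + 19*(1/255588) = -275591/96657 + 1/13452 = -1235717825/433409988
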